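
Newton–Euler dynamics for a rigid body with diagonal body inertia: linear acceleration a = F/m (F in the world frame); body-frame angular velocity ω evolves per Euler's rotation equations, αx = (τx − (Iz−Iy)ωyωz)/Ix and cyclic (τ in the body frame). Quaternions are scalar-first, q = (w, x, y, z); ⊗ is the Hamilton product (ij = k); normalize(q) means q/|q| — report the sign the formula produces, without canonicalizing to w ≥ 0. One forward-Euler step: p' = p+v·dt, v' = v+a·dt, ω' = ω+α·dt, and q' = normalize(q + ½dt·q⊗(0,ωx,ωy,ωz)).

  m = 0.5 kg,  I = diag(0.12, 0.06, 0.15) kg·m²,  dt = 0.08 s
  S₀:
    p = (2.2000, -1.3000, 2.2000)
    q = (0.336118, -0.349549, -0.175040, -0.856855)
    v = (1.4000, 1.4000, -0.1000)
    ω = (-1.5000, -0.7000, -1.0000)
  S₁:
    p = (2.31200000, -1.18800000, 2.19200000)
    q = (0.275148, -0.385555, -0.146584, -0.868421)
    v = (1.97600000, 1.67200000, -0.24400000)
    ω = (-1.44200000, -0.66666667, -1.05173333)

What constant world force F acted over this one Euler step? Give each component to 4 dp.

F = (3.6000, 1.7000, -0.9000)

velocity change Δv = (0.57600000, 0.27200000, -0.14400000)
F = m·Δv/dt = (3.6000, 1.7000, -0.9000)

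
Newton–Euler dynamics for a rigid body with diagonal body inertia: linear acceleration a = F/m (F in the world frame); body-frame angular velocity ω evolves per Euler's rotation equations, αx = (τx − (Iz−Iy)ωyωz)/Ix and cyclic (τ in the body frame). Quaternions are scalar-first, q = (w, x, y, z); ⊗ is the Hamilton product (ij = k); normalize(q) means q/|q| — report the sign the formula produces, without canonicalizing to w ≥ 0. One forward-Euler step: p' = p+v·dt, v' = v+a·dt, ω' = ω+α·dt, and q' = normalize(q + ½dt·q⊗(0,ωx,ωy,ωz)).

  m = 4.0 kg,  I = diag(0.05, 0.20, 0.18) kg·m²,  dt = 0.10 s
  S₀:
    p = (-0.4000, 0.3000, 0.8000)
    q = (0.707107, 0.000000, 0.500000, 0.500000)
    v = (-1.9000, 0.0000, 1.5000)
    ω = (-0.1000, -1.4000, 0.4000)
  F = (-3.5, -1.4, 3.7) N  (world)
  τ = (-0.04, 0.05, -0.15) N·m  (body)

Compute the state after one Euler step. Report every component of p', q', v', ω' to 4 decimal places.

p' = (-0.5900, 0.3000, 0.9500)
q' = (0.7302, 0.0414, 0.4468, 0.5153)
v' = (-1.9875, -0.0350, 1.5925)
ω' = (-0.2024, -1.3776, 0.3050)

angular accel α = (-1.0240, 0.2240, -0.9500)
new body rate ω' = (-0.2024, -1.3776, 0.3050)
q⊗(0,ω) = (0.5000000, 0.8292893, -1.0399498, 0.3328428)
q' = normalize(q + ½dt·q⊗(0,ω)) = (0.7302, 0.0414, 0.4468, 0.5153)
a = F/m = (-0.8750, -0.3500, 0.9250)
p' = p + v·dt = (-0.5900, 0.3000, 0.9500)
v + (F/m)dt = (-1.9875, -0.0350, 1.5925)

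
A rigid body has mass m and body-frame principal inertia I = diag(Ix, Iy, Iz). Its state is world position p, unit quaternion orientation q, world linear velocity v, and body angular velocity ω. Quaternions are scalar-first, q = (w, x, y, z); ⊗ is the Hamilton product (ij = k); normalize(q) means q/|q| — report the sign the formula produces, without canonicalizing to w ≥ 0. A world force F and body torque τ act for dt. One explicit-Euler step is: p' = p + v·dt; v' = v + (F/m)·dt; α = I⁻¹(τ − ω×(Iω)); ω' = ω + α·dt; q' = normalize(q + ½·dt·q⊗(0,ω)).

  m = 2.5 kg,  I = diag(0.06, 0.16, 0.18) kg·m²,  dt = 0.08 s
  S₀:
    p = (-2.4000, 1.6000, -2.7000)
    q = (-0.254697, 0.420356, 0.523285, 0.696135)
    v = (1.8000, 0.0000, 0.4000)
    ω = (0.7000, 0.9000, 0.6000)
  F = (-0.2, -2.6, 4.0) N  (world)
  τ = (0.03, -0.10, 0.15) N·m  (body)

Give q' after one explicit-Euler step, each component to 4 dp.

q⊗(0,ω) = (-1.1828867, -0.4908384, 0.0058536, -0.1407973)
q + ½dt·q⊗(0,ω), renormalized = (-0.3016, 0.4002, 0.5228, 0.6896)

q' = (-0.3016, 0.4002, 0.5228, 0.6896)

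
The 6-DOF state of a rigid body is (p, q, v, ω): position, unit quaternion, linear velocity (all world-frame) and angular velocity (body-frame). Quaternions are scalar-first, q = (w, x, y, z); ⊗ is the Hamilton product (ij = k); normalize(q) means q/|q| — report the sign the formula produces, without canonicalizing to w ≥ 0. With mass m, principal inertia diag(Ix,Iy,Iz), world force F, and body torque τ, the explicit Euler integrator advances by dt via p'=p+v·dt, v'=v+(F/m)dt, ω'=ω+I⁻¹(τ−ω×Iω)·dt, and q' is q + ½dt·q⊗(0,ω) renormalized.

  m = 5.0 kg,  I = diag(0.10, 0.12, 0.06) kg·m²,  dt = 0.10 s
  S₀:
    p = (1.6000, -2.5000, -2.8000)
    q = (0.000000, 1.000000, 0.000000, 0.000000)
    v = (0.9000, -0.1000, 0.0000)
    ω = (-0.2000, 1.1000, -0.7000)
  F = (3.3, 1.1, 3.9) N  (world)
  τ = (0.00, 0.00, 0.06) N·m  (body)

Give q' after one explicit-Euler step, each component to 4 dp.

Hamilton product q⊗(0,ω) = (0.2000000, 0.0000000, 0.7000000, 1.1000000)
updated quaternion q' = (0.0100, 0.9978, 0.0349, 0.0549)

q' = (0.0100, 0.9978, 0.0349, 0.0549)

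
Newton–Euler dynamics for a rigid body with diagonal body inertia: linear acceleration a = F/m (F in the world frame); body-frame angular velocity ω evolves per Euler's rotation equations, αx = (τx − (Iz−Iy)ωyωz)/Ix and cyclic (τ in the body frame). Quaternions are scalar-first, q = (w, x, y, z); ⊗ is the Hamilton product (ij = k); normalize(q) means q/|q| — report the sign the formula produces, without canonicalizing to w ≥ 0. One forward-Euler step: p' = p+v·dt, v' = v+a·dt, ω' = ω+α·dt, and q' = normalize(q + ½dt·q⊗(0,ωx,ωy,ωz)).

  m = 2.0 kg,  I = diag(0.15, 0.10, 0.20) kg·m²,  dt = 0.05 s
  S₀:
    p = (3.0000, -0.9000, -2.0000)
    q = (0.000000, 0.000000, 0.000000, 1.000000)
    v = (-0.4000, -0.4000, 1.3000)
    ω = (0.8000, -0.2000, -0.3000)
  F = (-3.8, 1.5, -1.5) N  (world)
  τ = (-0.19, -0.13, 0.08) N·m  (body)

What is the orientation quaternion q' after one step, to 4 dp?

2q̇ = q⊗(0,ω) = (0.3000000, 0.2000000, 0.8000000, 0.0000000)
updated quaternion q' = (0.0075, 0.0050, 0.0200, 0.9998)

q' = (0.0075, 0.0050, 0.0200, 0.9998)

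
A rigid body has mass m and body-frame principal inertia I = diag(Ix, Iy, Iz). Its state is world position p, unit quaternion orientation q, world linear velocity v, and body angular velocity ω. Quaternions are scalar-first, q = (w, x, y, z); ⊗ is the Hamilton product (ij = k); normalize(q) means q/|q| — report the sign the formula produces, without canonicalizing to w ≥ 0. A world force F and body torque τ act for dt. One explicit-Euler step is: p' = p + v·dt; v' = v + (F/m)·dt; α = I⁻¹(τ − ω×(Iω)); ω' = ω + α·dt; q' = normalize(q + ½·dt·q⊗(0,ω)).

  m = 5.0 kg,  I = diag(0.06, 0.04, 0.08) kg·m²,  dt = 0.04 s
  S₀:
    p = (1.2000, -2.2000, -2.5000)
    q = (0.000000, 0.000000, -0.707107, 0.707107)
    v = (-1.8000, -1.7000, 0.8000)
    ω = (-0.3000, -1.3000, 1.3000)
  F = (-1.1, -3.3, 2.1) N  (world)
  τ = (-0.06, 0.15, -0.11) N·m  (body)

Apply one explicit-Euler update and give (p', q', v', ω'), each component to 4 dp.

ω×(Iω) gyroscopic = (-0.0676, 0.0078, -0.0078)
(τ − ω×Iω)/I = (0.1267, 3.5550, -1.2775)
ω' = ω + α·dt = (-0.2949, -1.1578, 1.2489)
Hamilton product q⊗(0,ω) = (-1.8384782, 0.0000000, -0.2121321, -0.2121321)
q + ½dt·q⊗(0,ω), renormalized = (-0.0367, 0.0000, -0.7109, 0.7024)
new position p' = (1.1280, -2.2680, -2.4680)
v' = v + a·dt = (-1.8088, -1.7264, 0.8168)

p' = (1.1280, -2.2680, -2.4680)
q' = (-0.0367, 0.0000, -0.7109, 0.7024)
v' = (-1.8088, -1.7264, 0.8168)
ω' = (-0.2949, -1.1578, 1.2489)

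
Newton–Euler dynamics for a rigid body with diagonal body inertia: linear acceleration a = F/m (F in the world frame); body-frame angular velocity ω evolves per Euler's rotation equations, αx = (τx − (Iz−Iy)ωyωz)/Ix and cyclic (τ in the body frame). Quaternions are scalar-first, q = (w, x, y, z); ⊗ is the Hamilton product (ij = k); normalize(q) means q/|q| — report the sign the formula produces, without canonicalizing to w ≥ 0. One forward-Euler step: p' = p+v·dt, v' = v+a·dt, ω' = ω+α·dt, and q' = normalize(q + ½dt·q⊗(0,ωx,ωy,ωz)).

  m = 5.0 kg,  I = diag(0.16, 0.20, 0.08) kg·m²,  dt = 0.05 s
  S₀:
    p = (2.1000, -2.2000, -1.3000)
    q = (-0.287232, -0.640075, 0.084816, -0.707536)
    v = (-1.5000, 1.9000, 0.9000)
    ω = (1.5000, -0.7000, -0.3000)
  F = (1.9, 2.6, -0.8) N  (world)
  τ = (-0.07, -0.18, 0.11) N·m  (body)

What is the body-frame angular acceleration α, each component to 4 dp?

gyro term ω×Iω = (-0.0252, -0.0360, -0.0420)
(τ − ω×Iω)/I = (-0.2800, -0.7200, 1.9000)

α = (-0.2800, -0.7200, 1.9000)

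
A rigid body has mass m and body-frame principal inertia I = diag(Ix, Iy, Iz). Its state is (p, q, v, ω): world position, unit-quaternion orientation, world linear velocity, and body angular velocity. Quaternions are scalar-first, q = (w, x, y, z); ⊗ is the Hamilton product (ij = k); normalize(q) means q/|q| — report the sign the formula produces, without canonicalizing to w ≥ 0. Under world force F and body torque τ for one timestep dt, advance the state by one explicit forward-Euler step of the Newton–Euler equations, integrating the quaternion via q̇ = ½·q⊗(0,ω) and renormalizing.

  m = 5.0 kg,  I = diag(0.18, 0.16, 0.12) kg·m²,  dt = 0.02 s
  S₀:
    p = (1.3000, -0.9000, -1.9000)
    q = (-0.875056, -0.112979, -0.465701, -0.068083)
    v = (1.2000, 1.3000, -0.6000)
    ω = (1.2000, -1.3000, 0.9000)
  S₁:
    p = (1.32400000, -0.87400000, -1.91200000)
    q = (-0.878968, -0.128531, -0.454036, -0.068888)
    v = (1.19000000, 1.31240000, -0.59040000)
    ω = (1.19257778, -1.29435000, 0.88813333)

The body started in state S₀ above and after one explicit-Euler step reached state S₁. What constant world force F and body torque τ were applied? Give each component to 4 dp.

F = (-2.5000, 3.1000, 2.4000)
τ = (-0.0200, 0.1100, -0.0400)

velocity change Δv = (-0.01000000, 0.01240000, 0.00960000)
F = m·Δv/dt = (-2.5000, 3.1000, 2.4000)
Δω = ω₁−ω₀ = (-0.00742222, 0.00565000, -0.01186667)
ω₀×(Iω₀) = (0.0468, 0.0648, 0.0312)
τ = I·(Δω/dt) + ω₀×(Iω₀) = (-0.0200, 0.1100, -0.0400)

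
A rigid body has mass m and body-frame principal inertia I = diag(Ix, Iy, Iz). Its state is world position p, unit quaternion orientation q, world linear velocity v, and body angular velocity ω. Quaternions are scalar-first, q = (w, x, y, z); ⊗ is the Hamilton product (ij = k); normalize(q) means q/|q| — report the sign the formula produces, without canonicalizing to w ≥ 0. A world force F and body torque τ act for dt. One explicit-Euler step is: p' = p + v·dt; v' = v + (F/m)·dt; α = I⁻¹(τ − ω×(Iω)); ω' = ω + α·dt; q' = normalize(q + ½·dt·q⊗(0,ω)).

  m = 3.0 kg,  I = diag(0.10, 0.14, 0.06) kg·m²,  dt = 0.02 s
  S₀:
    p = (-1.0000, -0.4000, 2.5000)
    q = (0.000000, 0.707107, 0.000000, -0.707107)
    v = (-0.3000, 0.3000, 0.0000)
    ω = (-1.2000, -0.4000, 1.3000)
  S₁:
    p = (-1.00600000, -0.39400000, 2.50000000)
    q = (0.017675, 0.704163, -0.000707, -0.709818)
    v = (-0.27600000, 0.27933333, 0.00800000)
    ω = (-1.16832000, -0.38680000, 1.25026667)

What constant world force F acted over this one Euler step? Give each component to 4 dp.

Δv = v₁−v₀ = (0.02400000, -0.02066667, 0.00800000)
applied force F = (3.6000, -3.1000, 1.2000)

F = (3.6000, -3.1000, 1.2000)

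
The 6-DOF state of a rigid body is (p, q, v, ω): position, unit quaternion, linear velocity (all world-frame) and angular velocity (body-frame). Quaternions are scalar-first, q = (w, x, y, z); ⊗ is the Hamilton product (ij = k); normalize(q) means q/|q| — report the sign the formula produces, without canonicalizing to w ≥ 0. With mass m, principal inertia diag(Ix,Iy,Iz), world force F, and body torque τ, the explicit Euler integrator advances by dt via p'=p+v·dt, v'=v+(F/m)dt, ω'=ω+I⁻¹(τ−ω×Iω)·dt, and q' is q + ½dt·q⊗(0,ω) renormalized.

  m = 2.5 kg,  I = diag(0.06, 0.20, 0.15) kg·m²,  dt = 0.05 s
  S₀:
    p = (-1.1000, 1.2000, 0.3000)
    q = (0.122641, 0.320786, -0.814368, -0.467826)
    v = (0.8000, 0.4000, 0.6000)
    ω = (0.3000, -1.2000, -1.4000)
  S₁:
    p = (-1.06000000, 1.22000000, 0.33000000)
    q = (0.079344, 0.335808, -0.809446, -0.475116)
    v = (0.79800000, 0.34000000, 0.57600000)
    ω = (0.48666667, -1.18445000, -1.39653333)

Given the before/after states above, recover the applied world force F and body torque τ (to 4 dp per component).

F = (-0.1000, -3.0000, -1.2000)
τ = (0.1400, 0.1000, -0.0400)

Δω = ω₁−ω₀ = (0.18666667, 0.01555000, 0.00346667)
I·α + gyro = (0.1400, 0.1000, -0.0400)
Δv = v₁−v₀ = (-0.00200000, -0.06000000, -0.02400000)
m·(v₁−v₀)/dt = (-0.1000, -3.0000, -1.2000)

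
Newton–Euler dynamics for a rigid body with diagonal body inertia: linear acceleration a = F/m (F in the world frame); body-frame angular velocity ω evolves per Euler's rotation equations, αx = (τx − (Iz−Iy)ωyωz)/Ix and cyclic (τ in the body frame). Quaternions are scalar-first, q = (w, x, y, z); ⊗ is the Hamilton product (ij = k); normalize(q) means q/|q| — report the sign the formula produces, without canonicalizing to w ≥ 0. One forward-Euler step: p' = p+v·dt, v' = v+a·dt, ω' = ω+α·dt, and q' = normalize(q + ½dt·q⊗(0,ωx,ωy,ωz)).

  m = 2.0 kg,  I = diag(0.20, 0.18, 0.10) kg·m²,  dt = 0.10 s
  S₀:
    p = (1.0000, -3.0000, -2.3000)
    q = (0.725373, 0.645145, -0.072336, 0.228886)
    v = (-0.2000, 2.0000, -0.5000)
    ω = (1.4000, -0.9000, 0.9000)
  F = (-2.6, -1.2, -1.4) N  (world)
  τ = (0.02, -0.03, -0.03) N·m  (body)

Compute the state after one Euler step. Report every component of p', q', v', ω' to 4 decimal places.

(τ − ω×Iω)/I = (-0.2240, -0.8667, -0.5520)
new body rate ω' = (1.3776, -0.9867, 0.8448)
Hamilton product q⊗(0,ω) = (-1.1743028, 1.1564172, -0.9130258, 0.1734756)
updated quaternion q' = (0.6637, 0.6998, -0.1175, 0.2365)
a = (-1.3000, -0.6000, -0.7000)
p' = p + v·dt = (0.9800, -2.8000, -2.3500)
v + (F/m)dt = (-0.3300, 1.9400, -0.5700)

p' = (0.9800, -2.8000, -2.3500)
q' = (0.6637, 0.6998, -0.1175, 0.2365)
v' = (-0.3300, 1.9400, -0.5700)
ω' = (1.3776, -0.9867, 0.8448)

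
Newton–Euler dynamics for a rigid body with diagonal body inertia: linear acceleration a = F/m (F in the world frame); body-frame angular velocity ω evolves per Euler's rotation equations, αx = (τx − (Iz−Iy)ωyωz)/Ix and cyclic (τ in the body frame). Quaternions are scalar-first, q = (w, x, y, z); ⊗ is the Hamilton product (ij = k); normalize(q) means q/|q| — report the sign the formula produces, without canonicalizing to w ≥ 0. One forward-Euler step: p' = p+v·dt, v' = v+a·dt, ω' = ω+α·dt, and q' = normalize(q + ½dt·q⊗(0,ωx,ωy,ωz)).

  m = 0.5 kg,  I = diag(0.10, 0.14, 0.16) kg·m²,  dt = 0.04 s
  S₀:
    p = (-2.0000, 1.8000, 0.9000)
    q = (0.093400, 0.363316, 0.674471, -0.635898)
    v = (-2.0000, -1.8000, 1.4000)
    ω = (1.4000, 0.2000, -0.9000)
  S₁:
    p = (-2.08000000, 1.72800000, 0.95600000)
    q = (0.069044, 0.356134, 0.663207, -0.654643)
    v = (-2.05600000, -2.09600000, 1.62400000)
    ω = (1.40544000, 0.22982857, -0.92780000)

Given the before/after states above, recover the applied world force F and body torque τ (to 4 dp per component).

Δv = v₁−v₀ = (-0.05600000, -0.29600000, 0.22400000)
m·(v₁−v₀)/dt = (-0.7000, -3.7000, 2.8000)
rate change Δω = (0.00544000, 0.02982857, -0.02780000)
ω₀×(Iω₀) = (-0.0036, 0.0756, 0.0112)
I·α + gyro = (0.0100, 0.1800, -0.1000)

F = (-0.7000, -3.7000, 2.8000)
τ = (0.0100, 0.1800, -0.1000)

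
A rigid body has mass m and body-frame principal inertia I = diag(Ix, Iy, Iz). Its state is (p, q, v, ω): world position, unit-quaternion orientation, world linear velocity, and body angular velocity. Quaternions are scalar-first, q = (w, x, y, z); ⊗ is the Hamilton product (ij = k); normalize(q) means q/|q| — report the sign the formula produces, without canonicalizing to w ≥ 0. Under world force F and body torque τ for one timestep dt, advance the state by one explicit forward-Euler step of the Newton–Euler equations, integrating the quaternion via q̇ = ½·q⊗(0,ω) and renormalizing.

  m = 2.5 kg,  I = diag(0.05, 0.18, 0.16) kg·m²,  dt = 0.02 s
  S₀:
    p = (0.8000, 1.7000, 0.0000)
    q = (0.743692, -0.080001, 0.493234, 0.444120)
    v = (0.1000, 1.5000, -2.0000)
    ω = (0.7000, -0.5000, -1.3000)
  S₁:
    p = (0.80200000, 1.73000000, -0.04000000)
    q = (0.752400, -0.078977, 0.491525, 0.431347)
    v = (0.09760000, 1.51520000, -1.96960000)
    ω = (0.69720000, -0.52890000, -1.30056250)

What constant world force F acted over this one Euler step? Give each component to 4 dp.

velocity change Δv = (-0.00240000, 0.01520000, 0.03040000)
m·(v₁−v₀)/dt = (-0.3000, 1.9000, 3.8000)

F = (-0.3000, 1.9000, 3.8000)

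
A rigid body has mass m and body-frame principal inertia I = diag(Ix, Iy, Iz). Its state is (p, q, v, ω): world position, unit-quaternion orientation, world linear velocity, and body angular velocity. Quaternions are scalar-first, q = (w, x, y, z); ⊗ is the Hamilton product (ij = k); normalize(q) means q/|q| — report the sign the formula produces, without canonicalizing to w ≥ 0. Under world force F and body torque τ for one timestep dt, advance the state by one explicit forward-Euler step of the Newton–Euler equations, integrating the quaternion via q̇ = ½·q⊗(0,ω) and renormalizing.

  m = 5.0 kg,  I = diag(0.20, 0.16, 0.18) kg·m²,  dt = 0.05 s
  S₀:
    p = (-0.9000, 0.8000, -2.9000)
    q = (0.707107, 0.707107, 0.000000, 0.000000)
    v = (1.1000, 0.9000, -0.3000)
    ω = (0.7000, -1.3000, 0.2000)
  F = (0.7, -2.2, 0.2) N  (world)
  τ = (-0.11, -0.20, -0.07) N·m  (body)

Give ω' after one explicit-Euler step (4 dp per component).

α = I⁻¹(τ − ω×Iω) = (-0.5240, -1.2675, -0.5911)
ω' = ω + α·dt = (0.6738, -1.3634, 0.1704)

ω' = (0.6738, -1.3634, 0.1704)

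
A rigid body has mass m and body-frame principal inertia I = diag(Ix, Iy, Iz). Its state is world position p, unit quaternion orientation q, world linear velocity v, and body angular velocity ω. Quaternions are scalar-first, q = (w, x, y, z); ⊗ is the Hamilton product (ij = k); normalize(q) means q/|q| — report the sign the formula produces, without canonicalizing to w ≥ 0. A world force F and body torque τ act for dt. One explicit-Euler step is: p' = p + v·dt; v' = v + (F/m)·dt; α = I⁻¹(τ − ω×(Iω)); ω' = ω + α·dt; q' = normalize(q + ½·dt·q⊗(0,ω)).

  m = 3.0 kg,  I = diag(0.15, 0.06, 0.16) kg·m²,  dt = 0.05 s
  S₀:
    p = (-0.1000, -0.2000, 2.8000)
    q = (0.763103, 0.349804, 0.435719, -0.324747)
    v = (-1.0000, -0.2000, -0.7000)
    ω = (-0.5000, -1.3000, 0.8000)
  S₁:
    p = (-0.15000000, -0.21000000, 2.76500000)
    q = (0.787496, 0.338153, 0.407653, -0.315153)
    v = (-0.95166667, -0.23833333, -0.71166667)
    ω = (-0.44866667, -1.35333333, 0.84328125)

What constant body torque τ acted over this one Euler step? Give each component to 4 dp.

rate change Δω = (0.05133333, -0.05333333, 0.04328125)
applied torque τ = (0.0500, -0.0600, 0.0800)

τ = (0.0500, -0.0600, 0.0800)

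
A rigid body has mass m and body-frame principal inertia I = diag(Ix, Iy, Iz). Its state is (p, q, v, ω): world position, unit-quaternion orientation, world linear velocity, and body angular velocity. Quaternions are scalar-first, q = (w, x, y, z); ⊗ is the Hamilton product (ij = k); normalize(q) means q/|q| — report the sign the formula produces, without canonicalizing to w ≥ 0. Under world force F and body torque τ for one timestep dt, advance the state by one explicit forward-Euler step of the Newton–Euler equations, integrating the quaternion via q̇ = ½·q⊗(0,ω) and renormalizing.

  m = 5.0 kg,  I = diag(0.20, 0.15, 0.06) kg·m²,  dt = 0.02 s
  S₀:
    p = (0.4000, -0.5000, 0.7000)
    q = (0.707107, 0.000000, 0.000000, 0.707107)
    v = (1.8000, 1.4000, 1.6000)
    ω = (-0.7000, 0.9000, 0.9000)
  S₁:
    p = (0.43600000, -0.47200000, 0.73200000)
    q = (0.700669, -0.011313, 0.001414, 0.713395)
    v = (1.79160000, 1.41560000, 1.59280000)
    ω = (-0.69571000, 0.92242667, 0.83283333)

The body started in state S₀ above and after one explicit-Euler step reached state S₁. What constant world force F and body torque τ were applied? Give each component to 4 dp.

rate change Δω = (0.00429000, 0.02242667, -0.06716667)
ω₀×(Iω₀) = (-0.0729, -0.0882, 0.0315)
τ = I·(Δω/dt) + ω₀×(Iω₀) = (-0.0300, 0.0800, -0.1700)
Δv = v₁−v₀ = (-0.00840000, 0.01560000, -0.00720000)
applied force F = (-2.1000, 3.9000, -1.8000)

F = (-2.1000, 3.9000, -1.8000)
τ = (-0.0300, 0.0800, -0.1700)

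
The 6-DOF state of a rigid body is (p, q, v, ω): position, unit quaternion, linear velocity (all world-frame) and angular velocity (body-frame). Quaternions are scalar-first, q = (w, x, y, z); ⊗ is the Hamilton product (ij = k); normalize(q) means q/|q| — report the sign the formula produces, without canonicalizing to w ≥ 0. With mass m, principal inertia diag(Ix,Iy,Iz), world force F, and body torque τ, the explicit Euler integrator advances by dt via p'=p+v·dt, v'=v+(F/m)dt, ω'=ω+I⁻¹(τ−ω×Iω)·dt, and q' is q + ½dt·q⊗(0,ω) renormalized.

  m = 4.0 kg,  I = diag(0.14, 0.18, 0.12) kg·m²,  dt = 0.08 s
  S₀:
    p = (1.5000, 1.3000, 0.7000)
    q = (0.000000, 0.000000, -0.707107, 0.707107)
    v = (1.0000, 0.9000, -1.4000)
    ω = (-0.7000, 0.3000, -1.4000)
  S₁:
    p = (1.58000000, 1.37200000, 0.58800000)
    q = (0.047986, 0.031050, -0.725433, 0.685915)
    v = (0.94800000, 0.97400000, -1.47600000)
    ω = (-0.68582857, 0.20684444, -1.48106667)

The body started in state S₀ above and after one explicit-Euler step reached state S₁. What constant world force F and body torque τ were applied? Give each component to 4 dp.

F = (-2.6000, 3.7000, -3.8000)
τ = (0.0500, -0.1900, -0.1300)

Δv = v₁−v₀ = (-0.05200000, 0.07400000, -0.07600000)
m·(v₁−v₀)/dt = (-2.6000, 3.7000, -3.8000)
rate change Δω = (0.01417143, -0.09315556, -0.08106667)
ω₀×(Iω₀) = (0.0252, 0.0196, -0.0084)
I·α + gyro = (0.0500, -0.1900, -0.1300)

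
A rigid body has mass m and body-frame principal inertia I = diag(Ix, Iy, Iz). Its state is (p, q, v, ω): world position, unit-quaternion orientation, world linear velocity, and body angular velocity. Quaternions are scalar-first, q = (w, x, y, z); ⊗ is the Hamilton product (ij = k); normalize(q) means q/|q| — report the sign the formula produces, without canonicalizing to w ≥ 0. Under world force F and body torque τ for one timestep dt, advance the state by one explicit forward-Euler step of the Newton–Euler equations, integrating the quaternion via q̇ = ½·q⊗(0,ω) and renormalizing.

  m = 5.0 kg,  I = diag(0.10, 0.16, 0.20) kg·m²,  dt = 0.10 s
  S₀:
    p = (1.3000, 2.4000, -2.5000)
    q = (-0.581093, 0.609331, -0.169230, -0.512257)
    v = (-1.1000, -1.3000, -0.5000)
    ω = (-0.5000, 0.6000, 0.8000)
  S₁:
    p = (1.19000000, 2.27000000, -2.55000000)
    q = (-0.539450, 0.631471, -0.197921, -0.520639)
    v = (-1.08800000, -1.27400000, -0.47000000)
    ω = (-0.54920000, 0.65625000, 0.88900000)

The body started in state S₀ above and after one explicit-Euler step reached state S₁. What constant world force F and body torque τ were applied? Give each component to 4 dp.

velocity change Δv = (0.01200000, 0.02600000, 0.03000000)
F = m·Δv/dt = (0.6000, 1.3000, 1.5000)
rate change Δω = (-0.04920000, 0.05625000, 0.08900000)
precession coupling = (0.0192, 0.0400, -0.0180)
applied torque τ = (-0.0300, 0.1300, 0.1600)

F = (0.6000, 1.3000, 1.5000)
τ = (-0.0300, 0.1300, 0.1600)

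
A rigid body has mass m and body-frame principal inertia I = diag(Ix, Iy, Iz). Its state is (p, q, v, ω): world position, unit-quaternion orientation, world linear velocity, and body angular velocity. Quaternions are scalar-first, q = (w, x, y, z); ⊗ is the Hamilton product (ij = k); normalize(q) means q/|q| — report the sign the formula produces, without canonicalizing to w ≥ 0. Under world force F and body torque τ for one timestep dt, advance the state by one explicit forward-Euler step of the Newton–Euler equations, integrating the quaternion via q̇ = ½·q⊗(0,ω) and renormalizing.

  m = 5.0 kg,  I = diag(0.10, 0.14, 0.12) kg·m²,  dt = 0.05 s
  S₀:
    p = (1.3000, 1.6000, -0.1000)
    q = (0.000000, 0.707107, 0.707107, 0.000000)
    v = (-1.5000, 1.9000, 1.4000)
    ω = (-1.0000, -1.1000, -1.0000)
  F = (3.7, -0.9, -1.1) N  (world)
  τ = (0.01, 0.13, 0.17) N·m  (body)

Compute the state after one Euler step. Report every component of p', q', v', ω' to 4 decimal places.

(τ − ω×Iω)/I = (0.3200, 1.0714, 1.0500)
ω' = ω + α·dt = (-0.9840, -1.0464, -0.9475)
2q̇ = q⊗(0,ω) = (1.4849247, -0.7071070, 0.7071070, -0.0707107)
q + ½dt·q⊗(0,ω), renormalized = (0.0371, 0.6887, 0.7241, -0.0018)
linear accel F/m = (0.7400, -0.1800, -0.2200)
p + v·dt = (1.2250, 1.6950, -0.0300)
new velocity v' = (-1.4630, 1.8910, 1.3890)

p' = (1.2250, 1.6950, -0.0300)
q' = (0.0371, 0.6887, 0.7241, -0.0018)
v' = (-1.4630, 1.8910, 1.3890)
ω' = (-0.9840, -1.0464, -0.9475)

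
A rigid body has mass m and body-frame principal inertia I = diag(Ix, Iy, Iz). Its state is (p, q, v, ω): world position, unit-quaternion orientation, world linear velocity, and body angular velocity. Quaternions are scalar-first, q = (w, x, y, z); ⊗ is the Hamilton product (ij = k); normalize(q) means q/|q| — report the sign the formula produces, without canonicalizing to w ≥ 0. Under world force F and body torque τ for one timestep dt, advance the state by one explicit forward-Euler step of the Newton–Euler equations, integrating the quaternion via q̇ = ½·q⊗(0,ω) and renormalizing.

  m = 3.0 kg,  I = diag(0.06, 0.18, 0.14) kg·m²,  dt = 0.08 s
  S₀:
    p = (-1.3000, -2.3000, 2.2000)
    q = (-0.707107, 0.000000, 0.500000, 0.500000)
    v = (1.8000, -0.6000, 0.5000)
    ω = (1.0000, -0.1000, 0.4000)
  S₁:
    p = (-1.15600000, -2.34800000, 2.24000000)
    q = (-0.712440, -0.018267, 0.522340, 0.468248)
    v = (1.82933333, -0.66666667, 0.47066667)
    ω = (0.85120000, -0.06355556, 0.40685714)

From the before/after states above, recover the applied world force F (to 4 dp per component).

velocity change Δv = (0.02933333, -0.06666667, -0.02933333)
F = m·Δv/dt = (1.1000, -2.5000, -1.1000)

F = (1.1000, -2.5000, -1.1000)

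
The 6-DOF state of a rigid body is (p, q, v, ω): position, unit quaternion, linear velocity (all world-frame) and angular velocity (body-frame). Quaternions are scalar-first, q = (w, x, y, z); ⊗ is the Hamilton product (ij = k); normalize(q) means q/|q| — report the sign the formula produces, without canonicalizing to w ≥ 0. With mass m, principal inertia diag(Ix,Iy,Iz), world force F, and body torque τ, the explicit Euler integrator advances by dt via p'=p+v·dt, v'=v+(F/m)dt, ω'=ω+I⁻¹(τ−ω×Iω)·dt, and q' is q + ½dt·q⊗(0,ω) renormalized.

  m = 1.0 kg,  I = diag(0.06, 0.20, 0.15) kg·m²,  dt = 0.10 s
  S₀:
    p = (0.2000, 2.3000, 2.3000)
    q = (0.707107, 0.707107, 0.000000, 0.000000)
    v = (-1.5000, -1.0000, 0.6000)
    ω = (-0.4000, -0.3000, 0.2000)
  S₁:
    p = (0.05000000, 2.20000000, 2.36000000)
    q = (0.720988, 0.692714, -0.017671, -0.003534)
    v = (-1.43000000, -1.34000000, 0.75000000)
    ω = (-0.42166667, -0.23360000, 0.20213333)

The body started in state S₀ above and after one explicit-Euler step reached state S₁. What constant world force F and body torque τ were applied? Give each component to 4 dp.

v₁ − v₀ = (0.07000000, -0.34000000, 0.15000000)
m·(v₁−v₀)/dt = (0.7000, -3.4000, 1.5000)
Δω = ω₁−ω₀ = (-0.02166667, 0.06640000, 0.00213333)
gyro term ω₀×Iω₀ = (0.0030, 0.0072, 0.0168)
τ = I·(Δω/dt) + ω₀×(Iω₀) = (-0.0100, 0.1400, 0.0200)

F = (0.7000, -3.4000, 1.5000)
τ = (-0.0100, 0.1400, 0.0200)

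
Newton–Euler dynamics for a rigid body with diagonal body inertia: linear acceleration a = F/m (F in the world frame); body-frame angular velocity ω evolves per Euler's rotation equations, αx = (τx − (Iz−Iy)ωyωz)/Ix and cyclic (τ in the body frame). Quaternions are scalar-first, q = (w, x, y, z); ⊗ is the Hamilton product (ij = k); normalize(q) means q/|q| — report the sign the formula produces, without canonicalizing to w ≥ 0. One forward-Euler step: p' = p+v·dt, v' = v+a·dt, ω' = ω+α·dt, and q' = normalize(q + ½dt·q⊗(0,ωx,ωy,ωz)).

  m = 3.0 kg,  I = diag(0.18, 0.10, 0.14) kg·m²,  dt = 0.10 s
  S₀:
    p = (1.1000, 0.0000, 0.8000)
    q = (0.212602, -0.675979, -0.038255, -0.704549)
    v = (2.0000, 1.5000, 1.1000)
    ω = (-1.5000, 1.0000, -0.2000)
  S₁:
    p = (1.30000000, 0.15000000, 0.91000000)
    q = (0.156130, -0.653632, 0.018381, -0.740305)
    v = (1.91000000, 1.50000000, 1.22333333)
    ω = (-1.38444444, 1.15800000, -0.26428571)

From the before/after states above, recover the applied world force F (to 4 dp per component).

F = (-2.7000, 0.0000, 3.7000)

v₁ − v₀ = (-0.09000000, 0.00000000, 0.12333333)
m·(v₁−v₀)/dt = (-2.7000, 0.0000, 3.7000)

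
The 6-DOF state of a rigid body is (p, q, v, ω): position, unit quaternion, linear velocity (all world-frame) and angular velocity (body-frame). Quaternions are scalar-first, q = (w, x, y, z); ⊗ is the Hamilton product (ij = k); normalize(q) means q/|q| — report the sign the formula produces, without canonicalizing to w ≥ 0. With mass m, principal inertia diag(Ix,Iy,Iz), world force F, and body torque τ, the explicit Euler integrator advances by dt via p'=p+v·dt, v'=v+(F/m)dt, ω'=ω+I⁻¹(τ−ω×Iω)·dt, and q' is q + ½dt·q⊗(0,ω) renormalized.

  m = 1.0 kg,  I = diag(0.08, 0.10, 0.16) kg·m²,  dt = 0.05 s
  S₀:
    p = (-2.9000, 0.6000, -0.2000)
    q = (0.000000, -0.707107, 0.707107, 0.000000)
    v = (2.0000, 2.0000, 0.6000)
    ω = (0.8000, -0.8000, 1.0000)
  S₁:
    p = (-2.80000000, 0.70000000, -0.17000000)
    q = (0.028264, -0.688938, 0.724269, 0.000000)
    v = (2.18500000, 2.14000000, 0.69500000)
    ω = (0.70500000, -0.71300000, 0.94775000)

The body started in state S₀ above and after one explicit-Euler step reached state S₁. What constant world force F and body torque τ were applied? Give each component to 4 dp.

Δv = v₁−v₀ = (0.18500000, 0.14000000, 0.09500000)
F = m·Δv/dt = (3.7000, 2.8000, 1.9000)
ω₁ − ω₀ = (-0.09500000, 0.08700000, -0.05225000)
precession coupling = (-0.0480, -0.0640, -0.0128)
I·α + gyro = (-0.2000, 0.1100, -0.1800)

F = (3.7000, 2.8000, 1.9000)
τ = (-0.2000, 0.1100, -0.1800)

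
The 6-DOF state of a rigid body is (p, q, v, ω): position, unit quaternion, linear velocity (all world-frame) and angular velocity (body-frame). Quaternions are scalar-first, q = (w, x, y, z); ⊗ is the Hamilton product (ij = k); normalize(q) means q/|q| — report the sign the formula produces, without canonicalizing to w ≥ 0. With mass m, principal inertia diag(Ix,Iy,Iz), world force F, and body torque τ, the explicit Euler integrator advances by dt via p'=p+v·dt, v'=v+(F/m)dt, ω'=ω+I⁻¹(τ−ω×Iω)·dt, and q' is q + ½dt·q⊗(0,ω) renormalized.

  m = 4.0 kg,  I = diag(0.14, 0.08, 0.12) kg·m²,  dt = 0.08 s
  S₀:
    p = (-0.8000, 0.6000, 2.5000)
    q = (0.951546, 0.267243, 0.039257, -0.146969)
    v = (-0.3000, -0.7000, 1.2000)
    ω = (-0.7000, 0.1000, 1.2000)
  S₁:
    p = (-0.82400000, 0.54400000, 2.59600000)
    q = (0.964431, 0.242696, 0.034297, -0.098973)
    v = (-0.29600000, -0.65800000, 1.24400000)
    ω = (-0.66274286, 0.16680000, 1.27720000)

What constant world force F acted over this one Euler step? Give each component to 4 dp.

velocity change Δv = (0.00400000, 0.04200000, 0.04400000)
F = m·Δv/dt = (0.2000, 2.1000, 2.2000)

F = (0.2000, 2.1000, 2.2000)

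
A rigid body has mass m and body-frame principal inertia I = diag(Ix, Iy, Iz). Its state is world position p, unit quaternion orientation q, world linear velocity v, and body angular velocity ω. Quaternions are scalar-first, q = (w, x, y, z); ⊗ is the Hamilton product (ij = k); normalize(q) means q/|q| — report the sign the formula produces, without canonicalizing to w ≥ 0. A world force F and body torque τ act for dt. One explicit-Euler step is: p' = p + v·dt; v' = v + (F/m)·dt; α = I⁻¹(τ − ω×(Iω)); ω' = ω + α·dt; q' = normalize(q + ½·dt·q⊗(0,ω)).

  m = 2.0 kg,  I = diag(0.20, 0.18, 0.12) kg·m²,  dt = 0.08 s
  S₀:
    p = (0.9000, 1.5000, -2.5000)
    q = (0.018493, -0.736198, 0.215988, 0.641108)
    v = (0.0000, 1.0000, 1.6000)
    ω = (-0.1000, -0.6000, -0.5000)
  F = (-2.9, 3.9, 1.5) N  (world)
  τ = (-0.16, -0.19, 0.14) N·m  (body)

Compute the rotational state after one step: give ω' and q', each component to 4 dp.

ω×(Iω) gyroscopic = (-0.0180, 0.0040, -0.0012)
α = I⁻¹(τ − ω×Iω) = (-0.7100, -1.0778, 1.1767)
ω' = ω + α·dt = (-0.1568, -0.6862, -0.4059)
2q̇ = q⊗(0,ω) = (0.3765270, 0.2748215, -0.4433056, 0.4540711)
q + ½dt·q⊗(0,ω), renormalized = (0.0335, -0.7248, 0.1982, 0.6589)

ω' = (-0.1568, -0.6862, -0.4059)
q' = (0.0335, -0.7248, 0.1982, 0.6589)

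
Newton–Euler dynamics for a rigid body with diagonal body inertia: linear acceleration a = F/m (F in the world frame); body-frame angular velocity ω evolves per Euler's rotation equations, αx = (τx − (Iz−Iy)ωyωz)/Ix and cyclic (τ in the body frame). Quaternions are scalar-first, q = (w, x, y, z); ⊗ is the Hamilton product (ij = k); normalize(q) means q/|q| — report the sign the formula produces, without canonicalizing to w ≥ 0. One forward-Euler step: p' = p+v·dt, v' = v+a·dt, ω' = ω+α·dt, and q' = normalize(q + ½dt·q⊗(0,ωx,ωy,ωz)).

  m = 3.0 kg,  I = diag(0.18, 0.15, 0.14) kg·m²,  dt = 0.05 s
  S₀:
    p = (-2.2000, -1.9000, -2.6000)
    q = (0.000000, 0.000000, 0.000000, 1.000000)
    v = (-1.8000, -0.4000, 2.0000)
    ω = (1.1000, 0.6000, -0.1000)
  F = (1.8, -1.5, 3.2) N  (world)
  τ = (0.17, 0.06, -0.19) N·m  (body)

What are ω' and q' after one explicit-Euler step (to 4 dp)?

precession coupling ω×(Iω) = (0.0006, -0.0044, -0.0198)
α = I⁻¹(τ − ω×Iω) = (0.9411, 0.4293, -1.2157)
new body rate ω' = (1.1471, 0.6215, -0.1608)
q⊗(0,ω) = (0.1000000, -0.6000000, 1.1000000, 0.0000000)
q' = normalize(q + ½dt·q⊗(0,ω)) = (0.0025, -0.0150, 0.0275, 0.9995)

ω' = (1.1471, 0.6215, -0.1608)
q' = (0.0025, -0.0150, 0.0275, 0.9995)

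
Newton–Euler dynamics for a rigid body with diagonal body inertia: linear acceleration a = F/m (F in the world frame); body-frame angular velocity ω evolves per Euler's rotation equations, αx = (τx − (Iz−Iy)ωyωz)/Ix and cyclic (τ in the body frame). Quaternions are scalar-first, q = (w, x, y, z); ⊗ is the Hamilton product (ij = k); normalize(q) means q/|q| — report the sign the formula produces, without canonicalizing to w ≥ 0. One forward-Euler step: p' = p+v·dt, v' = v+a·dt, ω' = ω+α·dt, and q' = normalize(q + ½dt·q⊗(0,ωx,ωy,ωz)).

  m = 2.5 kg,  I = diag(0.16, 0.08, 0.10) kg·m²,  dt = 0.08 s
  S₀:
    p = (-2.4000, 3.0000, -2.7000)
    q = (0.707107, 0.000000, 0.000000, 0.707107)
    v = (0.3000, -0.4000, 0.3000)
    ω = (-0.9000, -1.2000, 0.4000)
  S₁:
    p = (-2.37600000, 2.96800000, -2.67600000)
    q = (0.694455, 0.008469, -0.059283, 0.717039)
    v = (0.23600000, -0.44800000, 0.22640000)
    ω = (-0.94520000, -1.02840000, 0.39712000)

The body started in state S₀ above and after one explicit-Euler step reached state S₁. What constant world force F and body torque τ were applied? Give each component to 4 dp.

ω₁ − ω₀ = (-0.04520000, 0.17160000, -0.00288000)
applied torque τ = (-0.1000, 0.1500, -0.0900)
Δv = v₁−v₀ = (-0.06400000, -0.04800000, -0.07360000)
applied force F = (-2.0000, -1.5000, -2.3000)

F = (-2.0000, -1.5000, -2.3000)
τ = (-0.1000, 0.1500, -0.0900)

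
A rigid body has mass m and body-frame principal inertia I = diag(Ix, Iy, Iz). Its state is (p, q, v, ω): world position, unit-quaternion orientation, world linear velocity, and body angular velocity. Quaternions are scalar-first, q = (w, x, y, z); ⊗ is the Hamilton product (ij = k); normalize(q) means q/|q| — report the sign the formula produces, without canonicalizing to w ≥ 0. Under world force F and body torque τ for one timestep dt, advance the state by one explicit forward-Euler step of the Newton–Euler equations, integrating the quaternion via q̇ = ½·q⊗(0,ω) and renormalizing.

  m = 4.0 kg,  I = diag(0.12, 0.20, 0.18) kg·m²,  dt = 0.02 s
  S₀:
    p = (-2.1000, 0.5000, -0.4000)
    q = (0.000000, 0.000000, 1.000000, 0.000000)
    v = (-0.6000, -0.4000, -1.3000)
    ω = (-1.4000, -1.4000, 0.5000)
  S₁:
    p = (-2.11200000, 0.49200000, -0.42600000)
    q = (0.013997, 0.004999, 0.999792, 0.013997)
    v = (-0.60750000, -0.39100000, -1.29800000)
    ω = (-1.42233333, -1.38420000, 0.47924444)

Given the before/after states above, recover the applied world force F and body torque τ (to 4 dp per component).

F = (-1.5000, 1.8000, 0.4000)
τ = (-0.1200, 0.2000, -0.0300)

velocity change Δv = (-0.00750000, 0.00900000, 0.00200000)
F = m·Δv/dt = (-1.5000, 1.8000, 0.4000)
Δω = ω₁−ω₀ = (-0.02233333, 0.01580000, -0.02075556)
τ = I·(Δω/dt) + ω₀×(Iω₀) = (-0.1200, 0.2000, -0.0300)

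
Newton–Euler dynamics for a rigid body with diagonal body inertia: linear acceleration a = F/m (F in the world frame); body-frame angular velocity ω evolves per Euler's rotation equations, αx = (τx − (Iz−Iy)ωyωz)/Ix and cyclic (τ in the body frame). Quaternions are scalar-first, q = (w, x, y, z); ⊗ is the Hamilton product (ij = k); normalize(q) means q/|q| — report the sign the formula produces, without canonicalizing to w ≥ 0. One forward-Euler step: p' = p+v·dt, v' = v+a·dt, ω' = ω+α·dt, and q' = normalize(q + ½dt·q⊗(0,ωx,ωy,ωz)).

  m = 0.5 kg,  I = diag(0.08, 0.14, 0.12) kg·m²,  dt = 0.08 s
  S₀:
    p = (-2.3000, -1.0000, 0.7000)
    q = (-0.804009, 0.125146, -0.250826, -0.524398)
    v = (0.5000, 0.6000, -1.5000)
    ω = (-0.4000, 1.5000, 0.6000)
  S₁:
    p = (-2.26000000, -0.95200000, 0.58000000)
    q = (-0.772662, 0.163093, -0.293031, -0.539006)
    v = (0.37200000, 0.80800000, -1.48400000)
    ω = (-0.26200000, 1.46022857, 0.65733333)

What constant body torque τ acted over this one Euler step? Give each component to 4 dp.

τ = (0.1200, -0.0600, 0.0500)

ω₁ − ω₀ = (0.13800000, -0.03977143, 0.05733333)
gyro term ω₀×Iω₀ = (-0.0180, 0.0096, -0.0360)
I·α + gyro = (0.1200, -0.0600, 0.0500)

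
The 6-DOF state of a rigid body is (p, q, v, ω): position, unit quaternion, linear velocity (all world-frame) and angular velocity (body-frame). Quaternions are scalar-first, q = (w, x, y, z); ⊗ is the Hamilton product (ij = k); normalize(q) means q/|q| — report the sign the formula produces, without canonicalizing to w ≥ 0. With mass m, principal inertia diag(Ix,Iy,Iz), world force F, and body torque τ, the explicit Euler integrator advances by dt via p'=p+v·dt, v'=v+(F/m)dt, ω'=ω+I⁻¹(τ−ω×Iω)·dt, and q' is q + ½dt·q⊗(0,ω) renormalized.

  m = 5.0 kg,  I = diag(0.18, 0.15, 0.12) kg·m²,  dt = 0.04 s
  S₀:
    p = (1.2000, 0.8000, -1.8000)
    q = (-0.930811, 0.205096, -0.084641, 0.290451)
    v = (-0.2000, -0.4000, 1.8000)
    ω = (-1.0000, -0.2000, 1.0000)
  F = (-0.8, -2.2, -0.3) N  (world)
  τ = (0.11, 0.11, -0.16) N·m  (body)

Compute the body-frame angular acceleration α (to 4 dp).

precession coupling ω×(Iω) = (0.0060, -0.0600, -0.0060)
α = I⁻¹(τ − ω×Iω) = (0.5778, 1.1333, -1.2833)

α = (0.5778, 1.1333, -1.2833)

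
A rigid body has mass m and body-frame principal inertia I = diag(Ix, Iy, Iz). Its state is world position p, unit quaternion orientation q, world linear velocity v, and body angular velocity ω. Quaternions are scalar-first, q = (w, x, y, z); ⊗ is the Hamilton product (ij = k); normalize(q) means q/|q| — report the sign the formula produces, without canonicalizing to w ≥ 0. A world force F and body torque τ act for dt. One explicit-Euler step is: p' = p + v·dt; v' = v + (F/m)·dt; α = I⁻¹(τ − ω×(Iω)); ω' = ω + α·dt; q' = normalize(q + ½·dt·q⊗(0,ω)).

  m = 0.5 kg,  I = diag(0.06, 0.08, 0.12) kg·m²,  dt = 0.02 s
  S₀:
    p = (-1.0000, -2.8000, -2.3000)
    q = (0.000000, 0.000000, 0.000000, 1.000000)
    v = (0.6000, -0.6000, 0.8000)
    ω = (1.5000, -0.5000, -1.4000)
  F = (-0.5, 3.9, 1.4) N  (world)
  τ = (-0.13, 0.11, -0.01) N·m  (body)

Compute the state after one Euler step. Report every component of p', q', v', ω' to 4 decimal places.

gyro term ω×Iω = (0.0280, 0.1260, -0.0150)
α = I⁻¹(τ − ω×Iω) = (-2.6333, -0.2000, 0.0417)
new body rate ω' = (1.4473, -0.5040, -1.3992)
Hamilton product q⊗(0,ω) = (1.4000000, 0.5000000, 1.5000000, 0.0000000)
updated quaternion q' = (0.0140, 0.0050, 0.0150, 0.9998)
new position p' = (-0.9880, -2.8120, -2.2840)
new velocity v' = (0.5800, -0.4440, 0.8560)

p' = (-0.9880, -2.8120, -2.2840)
q' = (0.0140, 0.0050, 0.0150, 0.9998)
v' = (0.5800, -0.4440, 0.8560)
ω' = (1.4473, -0.5040, -1.3992)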